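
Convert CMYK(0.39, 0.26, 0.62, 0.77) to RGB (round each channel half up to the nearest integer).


R = 255 × (1-C) × (1-K) = 255 × 0.61 × 0.23 = 35.7765 → 36
G = 255 × (1-M) × (1-K) = 255 × 0.74 × 0.23 = 43.401 → 43
B = 255 × (1-Y) × (1-K) = 255 × 0.38 × 0.23 = 22.287 → 22
= RGB(36, 43, 22)


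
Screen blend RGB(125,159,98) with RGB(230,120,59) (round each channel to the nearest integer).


Screen: C = 255 - (255-A)×(255-B)/255, rounded to nearest integer
R: 255 - (255-125)×(255-230)/255 = 255 - 3250/255 ≈ 255 - 12.745 = 242.255 → 242
G: 255 - (255-159)×(255-120)/255 = 255 - 12960/255 ≈ 255 - 50.824 = 204.176 → 204
B: 255 - (255-98)×(255-59)/255 = 255 - 30772/255 ≈ 255 - 120.675 = 134.325 → 134
= RGB(242, 204, 134)


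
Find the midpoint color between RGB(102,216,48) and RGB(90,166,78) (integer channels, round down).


Midpoint: each channel = ⌊(C₁+C₂)/2⌋
R: ⌊(102+90)/2⌋ = 96
G: ⌊(216+166)/2⌋ = 191
B: ⌊(48+78)/2⌋ = 63
= RGB(96, 191, 63)


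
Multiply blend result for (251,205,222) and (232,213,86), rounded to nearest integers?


Multiply: C = A×B/255, rounded to nearest integer
R: 251×232/255 = 58232/255 ≈ 228.361 → 228
G: 205×213/255 = 43665/255 ≈ 171.235 → 171
B: 222×86/255 = 19092/255 ≈ 74.871 → 75
= RGB(228, 171, 75)


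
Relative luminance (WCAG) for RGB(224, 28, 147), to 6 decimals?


Linearize each channel (sRGB transfer function): c = v/255; c_lin = c/12.92 if c ≤ 0.04045, else ((c+0.055)/1.055)^2.4
  R: 224/255 ≈ 0.878431 > 0.04045 → ((0.878431+0.055)/1.055)^2.4 ≈ 0.745404
  G: 28/255 ≈ 0.109804 > 0.04045 → ((0.109804+0.055)/1.055)^2.4 ≈ 0.011612
  B: 147/255 ≈ 0.576471 > 0.04045 → ((0.576471+0.055)/1.055)^2.4 ≈ 0.291771
R_lin = 0.745404, G_lin = 0.011612, B_lin = 0.291771
L = 0.2126×R + 0.7152×G + 0.0722×B
L = 0.2126×0.745404 + 0.7152×0.011612 + 0.0722×0.291771
L ≈ 0.187844


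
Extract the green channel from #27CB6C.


Color: #27CB6C
R = 27 = 39
G = CB = 203
B = 6C = 108
Green = 203


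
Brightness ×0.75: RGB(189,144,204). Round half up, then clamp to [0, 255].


Multiply each channel by 0.75, round half up, clamp to [0, 255]
R: 189×0.75 = 141.75 → round → 142
G: 144×0.75 = 108
B: 204×0.75 = 153
= RGB(142, 108, 153)


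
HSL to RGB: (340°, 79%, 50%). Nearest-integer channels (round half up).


H=340°, S=0.79, L=0.50
C = (1-|2L-1|)×S = (1-|0.00|)×0.79 = 0.79
H' = H/60 = 340/60 ≈ 5.6667; X = C×(1-|H' mod 2 - 1|) ≈ 0.2633
m = L - C/2 = 0.50 - 0.395 = 0.105
Sector ⌊H'⌋ = 5 → (R',G',B') = (0.79, 0.0, ≈0.2633)
RGB = ((R'+m)×255, (G'+m)×255, (B'+m)×255) = (228.225, 26.775, 93.925)
Round half up → RGB(228, 27, 94)


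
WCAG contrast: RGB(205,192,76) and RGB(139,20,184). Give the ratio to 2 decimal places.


Linearize each sRGB channel c=v/255: c/12.92 if c ≤ 0.04045 else ((c+0.055)/1.055)^2.4
L = 0.2126×R_lin + 0.7152×G_lin + 0.0722×B_lin
Color 1 (205,192,76):
  R=205: 205/255≈0.8039 > 0.04045 → ((0.8039+0.055)/1.055)^2.4 ≈ 0.61050
  G=192: 192/255≈0.7529 > 0.04045 → ((0.7529+0.055)/1.055)^2.4 ≈ 0.52712
  B=76: 76/255≈0.2980 > 0.04045 → ((0.2980+0.055)/1.055)^2.4 ≈ 0.07227
  L1 = 0.2126×0.61050 + 0.7152×0.52712 + 0.0722×0.07227 ≈ 0.51200
Color 2 (139,20,184):
  R=139: 139/255≈0.5451 > 0.04045 → ((0.5451+0.055)/1.055)^2.4 ≈ 0.25818
  G=20: 20/255≈0.0784 > 0.04045 → ((0.0784+0.055)/1.055)^2.4 ≈ 0.00700
  B=184: 184/255≈0.7216 > 0.04045 → ((0.7216+0.055)/1.055)^2.4 ≈ 0.47932
  L2 = 0.2126×0.25818 + 0.7152×0.00700 + 0.0722×0.47932 ≈ 0.09450
Lighter = 0.51200, Darker = 0.09450
Ratio = (L_lighter + 0.05) / (L_darker + 0.05)
Ratio = (0.51200 + 0.05) / (0.09450 + 0.05) = 0.56200 / 0.14450 ≈ 3.8893
Ratio ≈ 3.89:1


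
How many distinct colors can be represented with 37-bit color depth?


Colors = 2^bits = 2^37
= 137,438,953,472 colors


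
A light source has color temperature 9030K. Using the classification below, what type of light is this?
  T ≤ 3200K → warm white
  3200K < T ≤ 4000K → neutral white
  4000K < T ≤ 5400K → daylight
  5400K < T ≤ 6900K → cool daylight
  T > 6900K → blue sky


Temperature: 9030K
9030K > 6900K → blue sky
Classification: blue sky


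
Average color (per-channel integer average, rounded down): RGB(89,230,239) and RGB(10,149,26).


Midpoint: each channel = ⌊(C₁+C₂)/2⌋
R: ⌊(89+10)/2⌋ = 49
G: ⌊(230+149)/2⌋ = 189
B: ⌊(239+26)/2⌋ = 132
= RGB(49, 189, 132)


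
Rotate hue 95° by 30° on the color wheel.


New hue = (H + rotation) mod 360
New hue = (95 + 30) mod 360
= 125 mod 360
= 125°


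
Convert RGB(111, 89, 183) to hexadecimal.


R = 111 → 6F (hex)
G = 89 → 59 (hex)
B = 183 → B7 (hex)
Hex = #6F59B7


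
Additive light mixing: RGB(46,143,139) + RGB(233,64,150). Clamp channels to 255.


Additive: each channel = min(255, C₁+C₂)
R: 46+233 = 279 → 255
G: 143+64 = 207 → 207
B: 139+150 = 289 → 255
= RGB(255, 207, 255)


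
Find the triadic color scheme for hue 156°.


Triadic: equally spaced at 120° intervals
H1 = 156°
H2 = (156 + 120) mod 360 = 276°
H3 = (156 + 240) mod 360 = 36°
Triadic = 156°, 276°, 36°


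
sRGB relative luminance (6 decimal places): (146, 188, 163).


Linearize each channel (sRGB transfer function): c = v/255; c_lin = c/12.92 if c ≤ 0.04045, else ((c+0.055)/1.055)^2.4
  R: 146/255 ≈ 0.572549 > 0.04045 → ((0.572549+0.055)/1.055)^2.4 ≈ 0.287441
  G: 188/255 ≈ 0.737255 > 0.04045 → ((0.737255+0.055)/1.055)^2.4 ≈ 0.502886
  B: 163/255 ≈ 0.639216 > 0.04045 → ((0.639216+0.055)/1.055)^2.4 ≈ 0.366253
R_lin = 0.287441, G_lin = 0.502886, B_lin = 0.366253
L = 0.2126×R + 0.7152×G + 0.0722×B
L = 0.2126×0.287441 + 0.7152×0.502886 + 0.0722×0.366253
L ≈ 0.447218


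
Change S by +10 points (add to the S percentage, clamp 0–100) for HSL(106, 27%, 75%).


Original S = 27%
Adjustment = +10 percentage points
New S = 27 + (10) = 37
Clamp to [0, 100] → 37
= HSL(106°, 37%, 75%)


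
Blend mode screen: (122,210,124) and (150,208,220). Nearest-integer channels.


Screen: C = 255 - (255-A)×(255-B)/255, rounded to nearest integer
R: 255 - (255-122)×(255-150)/255 = 255 - 13965/255 ≈ 255 - 54.765 = 200.235 → 200
G: 255 - (255-210)×(255-208)/255 = 255 - 2115/255 ≈ 255 - 8.294 = 246.706 → 247
B: 255 - (255-124)×(255-220)/255 = 255 - 4585/255 ≈ 255 - 17.980 = 237.020 → 237
= RGB(200, 247, 237)


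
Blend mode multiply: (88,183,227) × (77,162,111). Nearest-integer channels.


Multiply: C = A×B/255, rounded to nearest integer
R: 88×77/255 = 6776/255 ≈ 26.573 → 27
G: 183×162/255 = 29646/255 ≈ 116.259 → 116
B: 227×111/255 = 25197/255 ≈ 98.812 → 99
= RGB(27, 116, 99)


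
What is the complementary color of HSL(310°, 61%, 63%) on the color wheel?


Complement = opposite side of color wheel = hue + 180°
H' = (310 + 180) mod 360 = 130°
S and L unchanged.
= HSL(130°, 61%, 63%)


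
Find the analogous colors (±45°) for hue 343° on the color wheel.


Base hue: 343°
Left analog: (343 - 45) mod 360 = 298°
Right analog: (343 + 45) mod 360 = 28°
Analogous hues = 298° and 28°


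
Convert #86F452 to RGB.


86 → 134 (R)
F4 → 244 (G)
52 → 82 (B)
= RGB(134, 244, 82)


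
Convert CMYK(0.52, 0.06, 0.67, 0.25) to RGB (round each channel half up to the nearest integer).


R = 255 × (1-C) × (1-K) = 255 × 0.48 × 0.75 = 91.8 → 92
G = 255 × (1-M) × (1-K) = 255 × 0.94 × 0.75 = 179.775 → 180
B = 255 × (1-Y) × (1-K) = 255 × 0.33 × 0.75 = 63.1125 → 63
= RGB(92, 180, 63)


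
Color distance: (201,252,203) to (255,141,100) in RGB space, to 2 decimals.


d = √[(R₁-R₂)² + (G₁-G₂)² + (B₁-B₂)²]
d = √[(201-255)² + (252-141)² + (203-100)²]
d = √[2916 + 12321 + 10609]
d = √25846
d ≈ 160.77


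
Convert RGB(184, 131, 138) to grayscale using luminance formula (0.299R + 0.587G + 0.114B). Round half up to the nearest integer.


Gray = 0.299×R + 0.587×G + 0.114×B
Gray = 0.299×184 + 0.587×131 + 0.114×138
Gray = 55.016 + 76.897 + 15.732
Gray = 147.645 → round half up → 148
Gray = 148


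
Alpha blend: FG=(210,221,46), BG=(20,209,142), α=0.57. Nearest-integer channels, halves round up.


C = α×F + (1-α)×B, with 1-α = 0.43
R: 0.57×210 + 0.43×20 = 119.70 + 8.60 = 128.30 → 128
G: 0.57×221 + 0.43×209 = 125.97 + 89.87 = 215.84 → 216
B: 0.57×46 + 0.43×142 = 26.22 + 61.06 = 87.28 → 87
= RGB(128, 216, 87)


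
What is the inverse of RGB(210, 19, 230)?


Invert: (255-R, 255-G, 255-B)
R: 255-210 = 45
G: 255-19 = 236
B: 255-230 = 25
= RGB(45, 236, 25)


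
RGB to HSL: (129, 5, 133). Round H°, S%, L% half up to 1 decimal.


Normalize: R'=129/255≈0.5059, G'=5/255≈0.0196, B'=133/255≈0.5216
Max=133/255, Min=5/255, Δ=Max-Min=128/255
L = (Max+Min)/2 = (133+5)/510 = 138/510 = 0.27058… → L = 27.1%
L ≤ 0.5 → S = Δ/(Max+Min) = 128/(133+5) = 128/138 = 0.92753… → S = 92.8%
(the 1/255 factors cancel in S and H, so raw channel differences can be used)
Max is B' → H = 60 × ((R-G)/Δ + 4) = 60 × ((129-5)/128 + 4)
  124/128 + 4 = 0.9687… + 4 = 4.9687…
  H = 60 × 4.9687… = 298.125° → H = 298.1°
= HSL(298.1°, 92.8%, 27.1%)


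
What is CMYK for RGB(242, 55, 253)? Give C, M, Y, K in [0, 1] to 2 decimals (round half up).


R'=242/255≈0.9490, G'=55/255≈0.2157, B'=253/255≈0.9922
K = 1 - max(R',G',B') = 1 - 253/255 = 2/255 = 0.00784… → 0.01
(1-R'-K)/(1-K) simplifies to (max-R)/max with max = 253:
C = (253-242)/253 = 11/253 = 0.04347… → 0.04
M = (253-55)/253 = 198/253 = 0.78260… → 0.78
Y = (253-253)/253 = 0/253 = 0 → 0.00
= CMYK(0.04, 0.78, 0.00, 0.01)


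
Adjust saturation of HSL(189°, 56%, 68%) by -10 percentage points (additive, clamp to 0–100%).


Original S = 56%
Adjustment = -10 percentage points
New S = 56 + (-10) = 46
Clamp to [0, 100] → 46
= HSL(189°, 46%, 68%)


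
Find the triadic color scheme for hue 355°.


Triadic: equally spaced at 120° intervals
H1 = 355°
H2 = (355 + 120) mod 360 = 115°
H3 = (355 + 240) mod 360 = 235°
Triadic = 355°, 115°, 235°


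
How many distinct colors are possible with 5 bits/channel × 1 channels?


Total bits = 5 bits/channel × 1 channels = 5 bits
Distinct colors = 2^5
= 32 colors


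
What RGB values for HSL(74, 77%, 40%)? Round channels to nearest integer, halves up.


H=74°, S=0.77, L=0.40
C = (1-|2L-1|)×S = (1-|-0.20|)×0.77 = 0.616
H' = H/60 = 74/60 ≈ 1.2333; X = C×(1-|H' mod 2 - 1|) ≈ 0.4723
m = L - C/2 = 0.40 - 0.308 = 0.092
Sector ⌊H'⌋ = 1 → (R',G',B') = (≈0.4723, 0.616, 0.0)
RGB = ((R'+m)×255, (G'+m)×255, (B'+m)×255) = (143.888, 180.54, 23.46)
Round half up → RGB(144, 181, 23)


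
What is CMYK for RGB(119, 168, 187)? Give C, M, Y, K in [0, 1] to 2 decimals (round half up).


R'=119/255≈0.4667, G'=168/255≈0.6588, B'=187/255≈0.7333
K = 1 - max(R',G',B') = 1 - 187/255 = 68/255 = 0.26666… → 0.27
(1-R'-K)/(1-K) simplifies to (max-R)/max with max = 187:
C = (187-119)/187 = 68/187 = 0.36363… → 0.36
M = (187-168)/187 = 19/187 = 0.10160… → 0.10
Y = (187-187)/187 = 0/187 = 0 → 0.00
= CMYK(0.36, 0.10, 0.00, 0.27)


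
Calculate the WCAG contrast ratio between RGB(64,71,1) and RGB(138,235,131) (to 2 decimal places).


Linearize each sRGB channel c=v/255: c/12.92 if c ≤ 0.04045 else ((c+0.055)/1.055)^2.4
L = 0.2126×R_lin + 0.7152×G_lin + 0.0722×B_lin
Color 1 (64,71,1):
  R=64: 64/255≈0.2510 > 0.04045 → ((0.2510+0.055)/1.055)^2.4 ≈ 0.05127
  G=71: 71/255≈0.2784 > 0.04045 → ((0.2784+0.055)/1.055)^2.4 ≈ 0.06301
  B=1: 1/255≈0.0039 ≤ 0.04045 → 0.0039/12.92 ≈ 0.00030
  L1 = 0.2126×0.05127 + 0.7152×0.06301 + 0.0722×0.00030 ≈ 0.05599
Color 2 (138,235,131):
  R=138: 138/255≈0.5412 > 0.04045 → ((0.5412+0.055)/1.055)^2.4 ≈ 0.25415
  G=235: 235/255≈0.9216 > 0.04045 → ((0.9216+0.055)/1.055)^2.4 ≈ 0.83077
  B=131: 131/255≈0.5137 > 0.04045 → ((0.5137+0.055)/1.055)^2.4 ≈ 0.22697
  L2 = 0.2126×0.25415 + 0.7152×0.83077 + 0.0722×0.22697 ≈ 0.66459
Lighter = 0.66459, Darker = 0.05599
Ratio = (L_lighter + 0.05) / (L_darker + 0.05)
Ratio = (0.66459 + 0.05) / (0.05599 + 0.05) = 0.71459 / 0.10599 ≈ 6.7422
Ratio ≈ 6.74:1


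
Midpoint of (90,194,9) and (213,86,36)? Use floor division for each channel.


Midpoint: each channel = ⌊(C₁+C₂)/2⌋
R: ⌊(90+213)/2⌋ = 151
G: ⌊(194+86)/2⌋ = 140
B: ⌊(9+36)/2⌋ = 22
= RGB(151, 140, 22)


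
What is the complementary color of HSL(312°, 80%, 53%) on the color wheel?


Complement = opposite side of color wheel = hue + 180°
H' = (312 + 180) mod 360 = 132°
S and L unchanged.
= HSL(132°, 80%, 53%)


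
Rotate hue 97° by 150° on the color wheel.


New hue = (H + rotation) mod 360
New hue = (97 + 150) mod 360
= 247 mod 360
= 247°


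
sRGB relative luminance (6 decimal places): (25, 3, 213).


Linearize each channel (sRGB transfer function): c = v/255; c_lin = c/12.92 if c ≤ 0.04045, else ((c+0.055)/1.055)^2.4
  R: 25/255 ≈ 0.098039 > 0.04045 → ((0.098039+0.055)/1.055)^2.4 ≈ 0.009721
  G: 3/255 ≈ 0.011765 ≤ 0.04045 → 0.011765/12.92 ≈ 0.000911
  B: 213/255 ≈ 0.835294 > 0.04045 → ((0.835294+0.055)/1.055)^2.4 ≈ 0.665387
R_lin = 0.009721, G_lin = 0.000911, B_lin = 0.665387
L = 0.2126×R + 0.7152×G + 0.0722×B
L = 0.2126×0.009721 + 0.7152×0.000911 + 0.0722×0.665387
L ≈ 0.050759


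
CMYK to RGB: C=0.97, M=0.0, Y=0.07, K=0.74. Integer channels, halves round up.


R = 255 × (1-C) × (1-K) = 255 × 0.03 × 0.26 = 1.989 → 2
G = 255 × (1-M) × (1-K) = 255 × 1.00 × 0.26 = 66.3 → 66
B = 255 × (1-Y) × (1-K) = 255 × 0.93 × 0.26 = 61.659 → 62
= RGB(2, 66, 62)


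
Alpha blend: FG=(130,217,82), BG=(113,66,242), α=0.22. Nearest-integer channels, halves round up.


C = α×F + (1-α)×B, with 1-α = 0.78
R: 0.22×130 + 0.78×113 = 28.60 + 88.14 = 116.74 → 117
G: 0.22×217 + 0.78×66 = 47.74 + 51.48 = 99.22 → 99
B: 0.22×82 + 0.78×242 = 18.04 + 188.76 = 206.80 → 207
= RGB(117, 99, 207)


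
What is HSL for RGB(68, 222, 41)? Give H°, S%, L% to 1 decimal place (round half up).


Normalize: R'=68/255≈0.2667, G'=222/255≈0.8706, B'=41/255≈0.1608
Max=222/255, Min=41/255, Δ=Max-Min=181/255
L = (Max+Min)/2 = (222+41)/510 = 263/510 = 0.51568… → L = 51.6%
L > 0.5 → S = Δ/(2-Max-Min) = 181/(510-222-41) = 181/247 = 0.73279… → S = 73.3%
(the 1/255 factors cancel in S and H, so raw channel differences can be used)
Max is G' → H = 60 × ((B-R)/Δ + 2) = 60 × ((41-68)/181 + 2)
  -27/181 + 2 = -0.1491… + 2 = 1.8508…
  H = 60 × 1.8508… = 111.049…° → H = 111.0°
= HSL(111.0°, 73.3%, 51.6%)


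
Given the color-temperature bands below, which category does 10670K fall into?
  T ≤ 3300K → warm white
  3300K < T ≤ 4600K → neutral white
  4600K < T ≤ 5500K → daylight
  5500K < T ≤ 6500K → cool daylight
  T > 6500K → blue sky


Temperature: 10670K
10670K > 6500K → blue sky
Classification: blue sky


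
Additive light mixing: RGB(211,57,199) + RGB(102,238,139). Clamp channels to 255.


Additive: each channel = min(255, C₁+C₂)
R: 211+102 = 313 → 255
G: 57+238 = 295 → 255
B: 199+139 = 338 → 255
= RGB(255, 255, 255)


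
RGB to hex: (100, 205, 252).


R = 100 → 64 (hex)
G = 205 → CD (hex)
B = 252 → FC (hex)
Hex = #64CDFC


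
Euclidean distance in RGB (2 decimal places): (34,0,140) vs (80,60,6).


d = √[(R₁-R₂)² + (G₁-G₂)² + (B₁-B₂)²]
d = √[(34-80)² + (0-60)² + (140-6)²]
d = √[2116 + 3600 + 17956]
d = √23672
d ≈ 153.86


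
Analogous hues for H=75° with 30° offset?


Base hue: 75°
Left analog: (75 - 30) mod 360 = 45°
Right analog: (75 + 30) mod 360 = 105°
Analogous hues = 45° and 105°


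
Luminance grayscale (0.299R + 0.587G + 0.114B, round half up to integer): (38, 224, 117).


Gray = 0.299×R + 0.587×G + 0.114×B
Gray = 0.299×38 + 0.587×224 + 0.114×117
Gray = 11.362 + 131.488 + 13.338
Gray = 156.188 → round half up → 156
Gray = 156


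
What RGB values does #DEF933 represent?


DE → 222 (R)
F9 → 249 (G)
33 → 51 (B)
= RGB(222, 249, 51)


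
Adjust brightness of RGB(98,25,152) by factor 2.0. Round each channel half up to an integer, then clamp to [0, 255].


Multiply each channel by 2.0, round half up, clamp to [0, 255]
R: 98×2.0 = 196
G: 25×2.0 = 50
B: 152×2.0 = 304 → clamp → 255
= RGB(196, 50, 255)


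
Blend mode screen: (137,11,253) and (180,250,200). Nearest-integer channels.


Screen: C = 255 - (255-A)×(255-B)/255, rounded to nearest integer
R: 255 - (255-137)×(255-180)/255 = 255 - 8850/255 ≈ 255 - 34.706 = 220.294 → 220
G: 255 - (255-11)×(255-250)/255 = 255 - 1220/255 ≈ 255 - 4.784 = 250.216 → 250
B: 255 - (255-253)×(255-200)/255 = 255 - 110/255 ≈ 255 - 0.431 = 254.569 → 255
= RGB(220, 250, 255)


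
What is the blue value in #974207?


Color: #974207
R = 97 = 151
G = 42 = 66
B = 07 = 7
Blue = 7


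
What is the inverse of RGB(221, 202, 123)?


Invert: (255-R, 255-G, 255-B)
R: 255-221 = 34
G: 255-202 = 53
B: 255-123 = 132
= RGB(34, 53, 132)


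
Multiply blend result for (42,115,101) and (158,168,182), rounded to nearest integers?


Multiply: C = A×B/255, rounded to nearest integer
R: 42×158/255 = 6636/255 ≈ 26.024 → 26
G: 115×168/255 = 19320/255 ≈ 75.765 → 76
B: 101×182/255 = 18382/255 ≈ 72.086 → 72
= RGB(26, 76, 72)


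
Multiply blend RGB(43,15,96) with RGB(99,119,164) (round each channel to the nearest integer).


Multiply: C = A×B/255, rounded to nearest integer
R: 43×99/255 = 4257/255 ≈ 16.694 → 17
G: 15×119/255 = 1785/255 ≈ 7.000 → 7
B: 96×164/255 = 15744/255 ≈ 61.741 → 62
= RGB(17, 7, 62)


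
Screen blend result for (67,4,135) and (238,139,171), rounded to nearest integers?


Screen: C = 255 - (255-A)×(255-B)/255, rounded to nearest integer
R: 255 - (255-67)×(255-238)/255 = 255 - 3196/255 ≈ 255 - 12.533 = 242.467 → 242
G: 255 - (255-4)×(255-139)/255 = 255 - 29116/255 ≈ 255 - 114.180 = 140.820 → 141
B: 255 - (255-135)×(255-171)/255 = 255 - 10080/255 ≈ 255 - 39.529 = 215.471 → 215
= RGB(242, 141, 215)


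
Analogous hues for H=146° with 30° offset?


Base hue: 146°
Left analog: (146 - 30) mod 360 = 116°
Right analog: (146 + 30) mod 360 = 176°
Analogous hues = 116° and 176°


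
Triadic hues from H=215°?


Triadic: equally spaced at 120° intervals
H1 = 215°
H2 = (215 + 120) mod 360 = 335°
H3 = (215 + 240) mod 360 = 95°
Triadic = 215°, 335°, 95°


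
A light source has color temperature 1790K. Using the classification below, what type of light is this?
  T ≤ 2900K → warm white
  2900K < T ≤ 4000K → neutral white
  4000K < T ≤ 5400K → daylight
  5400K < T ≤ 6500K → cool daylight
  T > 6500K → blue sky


Temperature: 1790K
1790K ≤ 2900K → warm white
Classification: warm white


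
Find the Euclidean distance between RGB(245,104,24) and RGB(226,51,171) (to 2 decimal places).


d = √[(R₁-R₂)² + (G₁-G₂)² + (B₁-B₂)²]
d = √[(245-226)² + (104-51)² + (24-171)²]
d = √[361 + 2809 + 21609]
d = √24779
d ≈ 157.41


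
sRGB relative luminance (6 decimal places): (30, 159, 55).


Linearize each channel (sRGB transfer function): c = v/255; c_lin = c/12.92 if c ≤ 0.04045, else ((c+0.055)/1.055)^2.4
  R: 30/255 ≈ 0.117647 > 0.04045 → ((0.117647+0.055)/1.055)^2.4 ≈ 0.012983
  G: 159/255 ≈ 0.623529 > 0.04045 → ((0.623529+0.055)/1.055)^2.4 ≈ 0.346704
  B: 55/255 ≈ 0.215686 > 0.04045 → ((0.215686+0.055)/1.055)^2.4 ≈ 0.038204
R_lin = 0.012983, G_lin = 0.346704, B_lin = 0.038204
L = 0.2126×R + 0.7152×G + 0.0722×B
L = 0.2126×0.012983 + 0.7152×0.346704 + 0.0722×0.038204
L ≈ 0.253481


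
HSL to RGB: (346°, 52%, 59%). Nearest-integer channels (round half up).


H=346°, S=0.52, L=0.59
C = (1-|2L-1|)×S = (1-|0.18|)×0.52 = 0.4264
H' = H/60 = 346/60 ≈ 5.7667; X = C×(1-|H' mod 2 - 1|) ≈ 0.0995
m = L - C/2 = 0.59 - 0.2132 = 0.3768
Sector ⌊H'⌋ = 5 → (R',G',B') = (0.4264, 0.0, ≈0.0995)
RGB = ((R'+m)×255, (G'+m)×255, (B'+m)×255) = (204.816, 96.084, 121.4548)
Round half up → RGB(205, 96, 121)


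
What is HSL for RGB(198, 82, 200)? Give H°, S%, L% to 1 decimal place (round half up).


Normalize: R'=198/255≈0.7765, G'=82/255≈0.3216, B'=200/255≈0.7843
Max=200/255, Min=82/255, Δ=Max-Min=118/255
L = (Max+Min)/2 = (200+82)/510 = 282/510 = 0.55294… → L = 55.3%
L > 0.5 → S = Δ/(2-Max-Min) = 118/(510-200-82) = 118/228 = 0.51754… → S = 51.8%
(the 1/255 factors cancel in S and H, so raw channel differences can be used)
Max is B' → H = 60 × ((R-G)/Δ + 4) = 60 × ((198-82)/118 + 4)
  116/118 + 4 = 0.9830… + 4 = 4.9830…
  H = 60 × 4.9830… = 298.983…° → H = 299.0°
= HSL(299.0°, 51.8%, 55.3%)


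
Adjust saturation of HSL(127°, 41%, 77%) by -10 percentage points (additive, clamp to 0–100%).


Original S = 41%
Adjustment = -10 percentage points
New S = 41 + (-10) = 31
Clamp to [0, 100] → 31
= HSL(127°, 31%, 77%)


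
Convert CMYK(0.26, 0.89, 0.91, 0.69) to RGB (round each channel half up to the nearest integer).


R = 255 × (1-C) × (1-K) = 255 × 0.74 × 0.31 = 58.497 → 58
G = 255 × (1-M) × (1-K) = 255 × 0.11 × 0.31 = 8.6955 → 9
B = 255 × (1-Y) × (1-K) = 255 × 0.09 × 0.31 = 7.1145 → 7
= RGB(58, 9, 7)


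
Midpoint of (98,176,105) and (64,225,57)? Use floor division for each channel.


Midpoint: each channel = ⌊(C₁+C₂)/2⌋
R: ⌊(98+64)/2⌋ = 81
G: ⌊(176+225)/2⌋ = 200
B: ⌊(105+57)/2⌋ = 81
= RGB(81, 200, 81)


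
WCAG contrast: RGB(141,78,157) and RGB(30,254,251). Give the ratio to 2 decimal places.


Linearize each sRGB channel c=v/255: c/12.92 if c ≤ 0.04045 else ((c+0.055)/1.055)^2.4
L = 0.2126×R_lin + 0.7152×G_lin + 0.0722×B_lin
Color 1 (141,78,157):
  R=141: 141/255≈0.5529 > 0.04045 → ((0.5529+0.055)/1.055)^2.4 ≈ 0.26636
  G=78: 78/255≈0.3059 > 0.04045 → ((0.3059+0.055)/1.055)^2.4 ≈ 0.07619
  B=157: 157/255≈0.6157 > 0.04045 → ((0.6157+0.055)/1.055)^2.4 ≈ 0.33716
  L1 = 0.2126×0.26636 + 0.7152×0.07619 + 0.0722×0.33716 ≈ 0.13546
Color 2 (30,254,251):
  R=30: 30/255≈0.1176 > 0.04045 → ((0.1176+0.055)/1.055)^2.4 ≈ 0.01298
  G=254: 254/255≈0.9961 > 0.04045 → ((0.9961+0.055)/1.055)^2.4 ≈ 0.99110
  B=251: 251/255≈0.9843 > 0.04045 → ((0.9843+0.055)/1.055)^2.4 ≈ 0.96469
  L2 = 0.2126×0.01298 + 0.7152×0.99110 + 0.0722×0.96469 ≈ 0.78125
Lighter = 0.78125, Darker = 0.13546
Ratio = (L_lighter + 0.05) / (L_darker + 0.05)
Ratio = (0.78125 + 0.05) / (0.13546 + 0.05) = 0.83125 / 0.18546 ≈ 4.4821
Ratio ≈ 4.48:1


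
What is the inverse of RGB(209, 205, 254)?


Invert: (255-R, 255-G, 255-B)
R: 255-209 = 46
G: 255-205 = 50
B: 255-254 = 1
= RGB(46, 50, 1)


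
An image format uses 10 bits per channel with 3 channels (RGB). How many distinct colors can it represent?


Total bits = 10 bits/channel × 3 channels = 30 bits
Distinct colors = 2^30
= 1,073,741,824 colors


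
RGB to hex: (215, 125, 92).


R = 215 → D7 (hex)
G = 125 → 7D (hex)
B = 92 → 5C (hex)
Hex = #D77D5C


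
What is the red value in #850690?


Color: #850690
R = 85 = 133
G = 06 = 6
B = 90 = 144
Red = 133


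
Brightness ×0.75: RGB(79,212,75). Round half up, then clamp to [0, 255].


Multiply each channel by 0.75, round half up, clamp to [0, 255]
R: 79×0.75 = 59.25 → round → 59
G: 212×0.75 = 159
B: 75×0.75 = 56.25 → round → 56
= RGB(59, 159, 56)


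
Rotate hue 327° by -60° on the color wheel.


New hue = (H + rotation) mod 360
New hue = (327 -60) mod 360
= 267 mod 360
= 267°


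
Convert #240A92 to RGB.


24 → 36 (R)
0A → 10 (G)
92 → 146 (B)
= RGB(36, 10, 146)


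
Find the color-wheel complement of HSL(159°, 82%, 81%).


Complement = opposite side of color wheel = hue + 180°
H' = (159 + 180) mod 360 = 339°
S and L unchanged.
= HSL(339°, 82%, 81%)


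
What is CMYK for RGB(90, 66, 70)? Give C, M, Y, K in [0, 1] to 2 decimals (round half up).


R'=90/255≈0.3529, G'=66/255≈0.2588, B'=70/255≈0.2745
K = 1 - max(R',G',B') = 1 - 90/255 = 165/255 = 0.64705… → 0.65
(1-R'-K)/(1-K) simplifies to (max-R)/max with max = 90:
C = (90-90)/90 = 0/90 = 0 → 0.00
M = (90-66)/90 = 24/90 = 0.26666… → 0.27
Y = (90-70)/90 = 20/90 = 0.22222… → 0.22
= CMYK(0.00, 0.27, 0.22, 0.65)


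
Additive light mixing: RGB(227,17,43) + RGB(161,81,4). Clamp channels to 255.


Additive: each channel = min(255, C₁+C₂)
R: 227+161 = 388 → 255
G: 17+81 = 98 → 98
B: 43+4 = 47 → 47
= RGB(255, 98, 47)


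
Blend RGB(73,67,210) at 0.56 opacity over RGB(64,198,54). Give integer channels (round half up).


C = α×F + (1-α)×B, with 1-α = 0.44
R: 0.56×73 + 0.44×64 = 40.88 + 28.16 = 69.04 → 69
G: 0.56×67 + 0.44×198 = 37.52 + 87.12 = 124.64 → 125
B: 0.56×210 + 0.44×54 = 117.60 + 23.76 = 141.36 → 141
= RGB(69, 125, 141)


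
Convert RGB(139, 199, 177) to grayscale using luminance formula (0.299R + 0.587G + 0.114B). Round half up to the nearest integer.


Gray = 0.299×R + 0.587×G + 0.114×B
Gray = 0.299×139 + 0.587×199 + 0.114×177
Gray = 41.561 + 116.813 + 20.178
Gray = 178.552 → round half up → 179
Gray = 179


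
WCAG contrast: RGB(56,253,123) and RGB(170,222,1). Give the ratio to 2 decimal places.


Linearize each sRGB channel c=v/255: c/12.92 if c ≤ 0.04045 else ((c+0.055)/1.055)^2.4
L = 0.2126×R_lin + 0.7152×G_lin + 0.0722×B_lin
Color 1 (56,253,123):
  R=56: 56/255≈0.2196 > 0.04045 → ((0.2196+0.055)/1.055)^2.4 ≈ 0.03955
  G=253: 253/255≈0.9922 > 0.04045 → ((0.9922+0.055)/1.055)^2.4 ≈ 0.98225
  B=123: 123/255≈0.4824 > 0.04045 → ((0.4824+0.055)/1.055)^2.4 ≈ 0.19807
  L1 = 0.2126×0.03955 + 0.7152×0.98225 + 0.0722×0.19807 ≈ 0.72521
Color 2 (170,222,1):
  R=170: 170/255≈0.6667 > 0.04045 → ((0.6667+0.055)/1.055)^2.4 ≈ 0.40198
  G=222: 222/255≈0.8706 > 0.04045 → ((0.8706+0.055)/1.055)^2.4 ≈ 0.73046
  B=1: 1/255≈0.0039 ≤ 0.04045 → 0.0039/12.92 ≈ 0.00030
  L2 = 0.2126×0.40198 + 0.7152×0.73046 + 0.0722×0.00030 ≈ 0.60791
Lighter = 0.72521, Darker = 0.60791
Ratio = (L_lighter + 0.05) / (L_darker + 0.05)
Ratio = (0.72521 + 0.05) / (0.60791 + 0.05) = 0.77521 / 0.65791 ≈ 1.1783
Ratio ≈ 1.18:1


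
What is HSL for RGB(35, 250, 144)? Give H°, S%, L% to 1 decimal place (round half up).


Normalize: R'=35/255≈0.1373, G'=250/255≈0.9804, B'=144/255≈0.5647
Max=250/255, Min=35/255, Δ=Max-Min=215/255
L = (Max+Min)/2 = (250+35)/510 = 285/510 = 0.55882… → L = 55.9%
L > 0.5 → S = Δ/(2-Max-Min) = 215/(510-250-35) = 215/225 = 0.95555… → S = 95.6%
(the 1/255 factors cancel in S and H, so raw channel differences can be used)
Max is G' → H = 60 × ((B-R)/Δ + 2) = 60 × ((144-35)/215 + 2)
  109/215 + 2 = 0.5069… + 2 = 2.5069…
  H = 60 × 2.5069… = 150.418…° → H = 150.4°
= HSL(150.4°, 95.6%, 55.9%)


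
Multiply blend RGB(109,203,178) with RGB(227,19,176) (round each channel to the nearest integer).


Multiply: C = A×B/255, rounded to nearest integer
R: 109×227/255 = 24743/255 ≈ 97.031 → 97
G: 203×19/255 = 3857/255 ≈ 15.125 → 15
B: 178×176/255 = 31328/255 ≈ 122.855 → 123
= RGB(97, 15, 123)


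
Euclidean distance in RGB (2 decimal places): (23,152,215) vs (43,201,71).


d = √[(R₁-R₂)² + (G₁-G₂)² + (B₁-B₂)²]
d = √[(23-43)² + (152-201)² + (215-71)²]
d = √[400 + 2401 + 20736]
d = √23537
d ≈ 153.42


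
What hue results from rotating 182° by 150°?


New hue = (H + rotation) mod 360
New hue = (182 + 150) mod 360
= 332 mod 360
= 332°


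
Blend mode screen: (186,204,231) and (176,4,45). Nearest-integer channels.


Screen: C = 255 - (255-A)×(255-B)/255, rounded to nearest integer
R: 255 - (255-186)×(255-176)/255 = 255 - 5451/255 ≈ 255 - 21.376 = 233.624 → 234
G: 255 - (255-204)×(255-4)/255 = 255 - 12801/255 ≈ 255 - 50.200 = 204.800 → 205
B: 255 - (255-231)×(255-45)/255 = 255 - 5040/255 ≈ 255 - 19.765 = 235.235 → 235
= RGB(234, 205, 235)


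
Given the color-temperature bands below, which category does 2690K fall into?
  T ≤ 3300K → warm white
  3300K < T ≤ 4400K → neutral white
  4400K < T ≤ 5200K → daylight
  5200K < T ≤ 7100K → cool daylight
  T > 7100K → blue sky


Temperature: 2690K
2690K ≤ 3300K → warm white
Classification: warm white


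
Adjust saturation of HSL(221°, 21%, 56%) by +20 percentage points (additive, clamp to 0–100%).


Original S = 21%
Adjustment = +20 percentage points
New S = 21 + (20) = 41
Clamp to [0, 100] → 41
= HSL(221°, 41%, 56%)


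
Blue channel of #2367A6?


Color: #2367A6
R = 23 = 35
G = 67 = 103
B = A6 = 166
Blue = 166


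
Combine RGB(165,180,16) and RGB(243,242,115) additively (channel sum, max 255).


Additive: each channel = min(255, C₁+C₂)
R: 165+243 = 408 → 255
G: 180+242 = 422 → 255
B: 16+115 = 131 → 131
= RGB(255, 255, 131)


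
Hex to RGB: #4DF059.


4D → 77 (R)
F0 → 240 (G)
59 → 89 (B)
= RGB(77, 240, 89)


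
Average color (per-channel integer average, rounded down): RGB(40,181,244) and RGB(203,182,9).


Midpoint: each channel = ⌊(C₁+C₂)/2⌋
R: ⌊(40+203)/2⌋ = 121
G: ⌊(181+182)/2⌋ = 181
B: ⌊(244+9)/2⌋ = 126
= RGB(121, 181, 126)


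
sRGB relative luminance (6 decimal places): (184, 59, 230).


Linearize each channel (sRGB transfer function): c = v/255; c_lin = c/12.92 if c ≤ 0.04045, else ((c+0.055)/1.055)^2.4
  R: 184/255 ≈ 0.721569 > 0.04045 → ((0.721569+0.055)/1.055)^2.4 ≈ 0.479320
  G: 59/255 ≈ 0.231373 > 0.04045 → ((0.231373+0.055)/1.055)^2.4 ≈ 0.043735
  B: 230/255 ≈ 0.901961 > 0.04045 → ((0.901961+0.055)/1.055)^2.4 ≈ 0.791298
R_lin = 0.479320, G_lin = 0.043735, B_lin = 0.791298
L = 0.2126×R + 0.7152×G + 0.0722×B
L = 0.2126×0.479320 + 0.7152×0.043735 + 0.0722×0.791298
L ≈ 0.190314


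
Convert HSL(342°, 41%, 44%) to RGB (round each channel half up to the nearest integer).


H=342°, S=0.41, L=0.44
C = (1-|2L-1|)×S = (1-|-0.12|)×0.41 = 0.3608
H' = H/60 = 342/60 ≈ 5.7000; X = C×(1-|H' mod 2 - 1|) = 0.10824
m = L - C/2 = 0.44 - 0.1804 = 0.2596
Sector ⌊H'⌋ = 5 → (R',G',B') = (0.3608, 0.0, 0.10824)
RGB = ((R'+m)×255, (G'+m)×255, (B'+m)×255) = (158.202, 66.198, 93.7992)
Round half up → RGB(158, 66, 94)


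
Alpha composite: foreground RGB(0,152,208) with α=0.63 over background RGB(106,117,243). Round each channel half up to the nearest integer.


C = α×F + (1-α)×B, with 1-α = 0.37
R: 0.63×0 + 0.37×106 = 0.00 + 39.22 = 39.22 → 39
G: 0.63×152 + 0.37×117 = 95.76 + 43.29 = 139.05 → 139
B: 0.63×208 + 0.37×243 = 131.04 + 89.91 = 220.95 → 221
= RGB(39, 139, 221)


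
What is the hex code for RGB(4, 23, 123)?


R = 4 → 04 (hex)
G = 23 → 17 (hex)
B = 123 → 7B (hex)
Hex = #04177B


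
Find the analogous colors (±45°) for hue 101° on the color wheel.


Base hue: 101°
Left analog: (101 - 45) mod 360 = 56°
Right analog: (101 + 45) mod 360 = 146°
Analogous hues = 56° and 146°


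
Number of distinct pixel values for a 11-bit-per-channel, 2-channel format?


Total bits = 11 bits/channel × 2 channels = 22 bits
Distinct pixel values = 2^22
= 4,194,304 pixel values


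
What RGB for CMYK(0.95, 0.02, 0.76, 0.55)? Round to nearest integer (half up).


R = 255 × (1-C) × (1-K) = 255 × 0.05 × 0.45 = 5.7375 → 6
G = 255 × (1-M) × (1-K) = 255 × 0.98 × 0.45 = 112.455 → 112
B = 255 × (1-Y) × (1-K) = 255 × 0.24 × 0.45 = 27.54 → 28
= RGB(6, 112, 28)


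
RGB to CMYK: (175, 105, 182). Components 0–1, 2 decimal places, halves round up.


R'=175/255≈0.6863, G'=105/255≈0.4118, B'=182/255≈0.7137
K = 1 - max(R',G',B') = 1 - 182/255 = 73/255 = 0.28627… → 0.29
(1-R'-K)/(1-K) simplifies to (max-R)/max with max = 182:
C = (182-175)/182 = 7/182 = 0.03846… → 0.04
M = (182-105)/182 = 77/182 = 0.42307… → 0.42
Y = (182-182)/182 = 0/182 = 0 → 0.00
= CMYK(0.04, 0.42, 0.00, 0.29)


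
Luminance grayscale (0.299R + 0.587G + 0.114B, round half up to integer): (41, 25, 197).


Gray = 0.299×R + 0.587×G + 0.114×B
Gray = 0.299×41 + 0.587×25 + 0.114×197
Gray = 12.259 + 14.675 + 22.458
Gray = 49.392 → round half up → 49
Gray = 49


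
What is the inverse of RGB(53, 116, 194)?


Invert: (255-R, 255-G, 255-B)
R: 255-53 = 202
G: 255-116 = 139
B: 255-194 = 61
= RGB(202, 139, 61)


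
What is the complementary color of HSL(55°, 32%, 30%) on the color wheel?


Complement = opposite side of color wheel = hue + 180°
H' = (55 + 180) mod 360 = 235°
S and L unchanged.
= HSL(235°, 32%, 30%)


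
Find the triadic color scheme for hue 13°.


Triadic: equally spaced at 120° intervals
H1 = 13°
H2 = (13 + 120) mod 360 = 133°
H3 = (13 + 240) mod 360 = 253°
Triadic = 13°, 133°, 253°


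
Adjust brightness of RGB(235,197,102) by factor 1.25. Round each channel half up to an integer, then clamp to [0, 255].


Multiply each channel by 1.25, round half up, clamp to [0, 255]
R: 235×1.25 = 293.75 → round → 294 → clamp → 255
G: 197×1.25 = 246.25 → round → 246
B: 102×1.25 = 127.5 → round → 128
= RGB(255, 246, 128)


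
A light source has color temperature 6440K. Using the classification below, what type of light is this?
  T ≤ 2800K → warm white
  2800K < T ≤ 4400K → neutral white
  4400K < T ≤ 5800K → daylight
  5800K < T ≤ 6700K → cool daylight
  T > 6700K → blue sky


Temperature: 6440K
5800K < 6440K ≤ 6700K → cool daylight
Classification: cool daylight


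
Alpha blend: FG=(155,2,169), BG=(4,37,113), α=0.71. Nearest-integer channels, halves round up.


C = α×F + (1-α)×B, with 1-α = 0.29
R: 0.71×155 + 0.29×4 = 110.05 + 1.16 = 111.21 → 111
G: 0.71×2 + 0.29×37 = 1.42 + 10.73 = 12.15 → 12
B: 0.71×169 + 0.29×113 = 119.99 + 32.77 = 152.76 → 153
= RGB(111, 12, 153)


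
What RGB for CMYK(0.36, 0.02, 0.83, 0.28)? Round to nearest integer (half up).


R = 255 × (1-C) × (1-K) = 255 × 0.64 × 0.72 = 117.504 → 118
G = 255 × (1-M) × (1-K) = 255 × 0.98 × 0.72 = 179.928 → 180
B = 255 × (1-Y) × (1-K) = 255 × 0.17 × 0.72 = 31.212 → 31
= RGB(118, 180, 31)


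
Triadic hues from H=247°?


Triadic: equally spaced at 120° intervals
H1 = 247°
H2 = (247 + 120) mod 360 = 7°
H3 = (247 + 240) mod 360 = 127°
Triadic = 247°, 7°, 127°


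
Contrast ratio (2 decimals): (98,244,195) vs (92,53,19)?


Linearize each sRGB channel c=v/255: c/12.92 if c ≤ 0.04045 else ((c+0.055)/1.055)^2.4
L = 0.2126×R_lin + 0.7152×G_lin + 0.0722×B_lin
Color 1 (98,244,195):
  R=98: 98/255≈0.3843 > 0.04045 → ((0.3843+0.055)/1.055)^2.4 ≈ 0.12214
  G=244: 244/255≈0.9569 > 0.04045 → ((0.9569+0.055)/1.055)^2.4 ≈ 0.90466
  B=195: 195/255≈0.7647 > 0.04045 → ((0.7647+0.055)/1.055)^2.4 ≈ 0.54572
  L1 = 0.2126×0.12214 + 0.7152×0.90466 + 0.0722×0.54572 ≈ 0.71238
Color 2 (92,53,19):
  R=92: 92/255≈0.3608 > 0.04045 → ((0.3608+0.055)/1.055)^2.4 ≈ 0.10702
  G=53: 53/255≈0.2078 > 0.04045 → ((0.2078+0.055)/1.055)^2.4 ≈ 0.03560
  B=19: 19/255≈0.0745 > 0.04045 → ((0.0745+0.055)/1.055)^2.4 ≈ 0.00651
  L2 = 0.2126×0.10702 + 0.7152×0.03560 + 0.0722×0.00651 ≈ 0.04869
Lighter = 0.71238, Darker = 0.04869
Ratio = (L_lighter + 0.05) / (L_darker + 0.05)
Ratio = (0.71238 + 0.05) / (0.04869 + 0.05) = 0.76238 / 0.09869 ≈ 7.7254
Ratio ≈ 7.73:1


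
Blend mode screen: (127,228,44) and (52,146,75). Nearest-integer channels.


Screen: C = 255 - (255-A)×(255-B)/255, rounded to nearest integer
R: 255 - (255-127)×(255-52)/255 = 255 - 25984/255 ≈ 255 - 101.898 = 153.102 → 153
G: 255 - (255-228)×(255-146)/255 = 255 - 2943/255 ≈ 255 - 11.541 = 243.459 → 243
B: 255 - (255-44)×(255-75)/255 = 255 - 37980/255 ≈ 255 - 148.941 = 106.059 → 106
= RGB(153, 243, 106)


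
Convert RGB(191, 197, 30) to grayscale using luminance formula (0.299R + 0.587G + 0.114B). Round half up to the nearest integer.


Gray = 0.299×R + 0.587×G + 0.114×B
Gray = 0.299×191 + 0.587×197 + 0.114×30
Gray = 57.109 + 115.639 + 3.420
Gray = 176.168 → round half up → 176
Gray = 176


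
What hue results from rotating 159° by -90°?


New hue = (H + rotation) mod 360
New hue = (159 -90) mod 360
= 69 mod 360
= 69°


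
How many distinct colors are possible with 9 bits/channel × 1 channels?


Total bits = 9 bits/channel × 1 channels = 9 bits
Distinct colors = 2^9
= 512 colors


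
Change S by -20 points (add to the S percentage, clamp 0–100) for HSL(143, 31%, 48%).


Original S = 31%
Adjustment = -20 percentage points
New S = 31 + (-20) = 11
Clamp to [0, 100] → 11
= HSL(143°, 11%, 48%)


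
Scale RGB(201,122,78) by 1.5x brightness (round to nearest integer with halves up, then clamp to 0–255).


Multiply each channel by 1.5, round half up, clamp to [0, 255]
R: 201×1.5 = 301.5 → round → 302 → clamp → 255
G: 122×1.5 = 183
B: 78×1.5 = 117
= RGB(255, 183, 117)


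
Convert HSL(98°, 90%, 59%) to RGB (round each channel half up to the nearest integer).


H=98°, S=0.90, L=0.59
C = (1-|2L-1|)×S = (1-|0.18|)×0.90 = 0.738
H' = H/60 = 98/60 ≈ 1.6333; X = C×(1-|H' mod 2 - 1|) = 0.2706
m = L - C/2 = 0.59 - 0.369 = 0.221
Sector ⌊H'⌋ = 1 → (R',G',B') = (0.2706, 0.738, 0.0)
RGB = ((R'+m)×255, (G'+m)×255, (B'+m)×255) = (125.358, 244.545, 56.355)
Round half up → RGB(125, 245, 56)


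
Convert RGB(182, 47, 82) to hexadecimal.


R = 182 → B6 (hex)
G = 47 → 2F (hex)
B = 82 → 52 (hex)
Hex = #B62F52


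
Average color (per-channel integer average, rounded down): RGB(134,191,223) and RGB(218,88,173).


Midpoint: each channel = ⌊(C₁+C₂)/2⌋
R: ⌊(134+218)/2⌋ = 176
G: ⌊(191+88)/2⌋ = 139
B: ⌊(223+173)/2⌋ = 198
= RGB(176, 139, 198)


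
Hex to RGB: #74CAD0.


74 → 116 (R)
CA → 202 (G)
D0 → 208 (B)
= RGB(116, 202, 208)


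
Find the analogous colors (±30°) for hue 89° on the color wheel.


Base hue: 89°
Left analog: (89 - 30) mod 360 = 59°
Right analog: (89 + 30) mod 360 = 119°
Analogous hues = 59° and 119°


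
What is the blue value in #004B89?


Color: #004B89
R = 00 = 0
G = 4B = 75
B = 89 = 137
Blue = 137


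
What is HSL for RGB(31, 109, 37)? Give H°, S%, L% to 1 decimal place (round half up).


Normalize: R'=31/255≈0.1216, G'=109/255≈0.4275, B'=37/255≈0.1451
Max=109/255, Min=31/255, Δ=Max-Min=78/255
L = (Max+Min)/2 = (109+31)/510 = 140/510 = 0.27450… → L = 27.5%
L ≤ 0.5 → S = Δ/(Max+Min) = 78/(109+31) = 78/140 = 0.55714… → S = 55.7%
(the 1/255 factors cancel in S and H, so raw channel differences can be used)
Max is G' → H = 60 × ((B-R)/Δ + 2) = 60 × ((37-31)/78 + 2)
  6/78 + 2 = 0.0769… + 2 = 2.0769…
  H = 60 × 2.0769… = 124.615…° → H = 124.6°
= HSL(124.6°, 55.7%, 27.5%)


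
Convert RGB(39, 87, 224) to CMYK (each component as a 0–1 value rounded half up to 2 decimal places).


R'=39/255≈0.1529, G'=87/255≈0.3412, B'=224/255≈0.8784
K = 1 - max(R',G',B') = 1 - 224/255 = 31/255 = 0.12156… → 0.12
(1-R'-K)/(1-K) simplifies to (max-R)/max with max = 224:
C = (224-39)/224 = 185/224 = 0.82589… → 0.83
M = (224-87)/224 = 137/224 = 0.61160… → 0.61
Y = (224-224)/224 = 0/224 = 0 → 0.00
= CMYK(0.83, 0.61, 0.00, 0.12)


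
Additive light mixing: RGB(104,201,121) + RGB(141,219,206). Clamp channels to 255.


Additive: each channel = min(255, C₁+C₂)
R: 104+141 = 245 → 245
G: 201+219 = 420 → 255
B: 121+206 = 327 → 255
= RGB(245, 255, 255)


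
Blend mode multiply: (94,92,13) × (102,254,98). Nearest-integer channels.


Multiply: C = A×B/255, rounded to nearest integer
R: 94×102/255 = 9588/255 ≈ 37.600 → 38
G: 92×254/255 = 23368/255 ≈ 91.639 → 92
B: 13×98/255 = 1274/255 ≈ 4.996 → 5
= RGB(38, 92, 5)
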